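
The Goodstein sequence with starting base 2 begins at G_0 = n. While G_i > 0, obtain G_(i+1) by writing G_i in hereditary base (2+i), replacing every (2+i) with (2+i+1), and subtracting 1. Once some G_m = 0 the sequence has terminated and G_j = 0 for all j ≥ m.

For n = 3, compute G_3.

[0] 3 ≡ 2 + 1 (base 2). Lift 3: 4. −1: 3.
[1] 3 ≡ 3 (base 3). Lift 4: 4. −1: 3.
[2] 3 ≡ 3 (base 4). Lift 5: 3. −1: 2.
[3] 2 ≡ 2 (base 5). Lift 6: 2. −1: 1.

2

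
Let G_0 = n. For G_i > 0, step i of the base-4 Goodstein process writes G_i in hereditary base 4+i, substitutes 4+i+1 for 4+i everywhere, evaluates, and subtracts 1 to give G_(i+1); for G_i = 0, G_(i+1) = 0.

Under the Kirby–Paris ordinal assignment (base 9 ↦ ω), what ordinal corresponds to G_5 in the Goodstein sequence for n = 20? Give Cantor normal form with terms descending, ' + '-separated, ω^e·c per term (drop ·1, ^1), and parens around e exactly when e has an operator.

ω^2

(0) 20|_4 = 4^2 + 4 ↦ 5^2 + 5|_5 = 30 ⇒ 29
(1) 29|_5 = 5^2 + 4 ↦ 6^2 + 4|_6 = 40 ⇒ 39
(2) 39|_6 = 6^2 + 3 ↦ 7^2 + 3|_7 = 52 ⇒ 51
(3) 51|_7 = 7^2 + 2 ↦ 8^2 + 2|_8 = 66 ⇒ 65
(4) 65|_8 = 8^2 + 1 ↦ 9^2 + 1|_9 = 82 ⇒ 81
(5) 81|_9 = 9^2 ↦ 10^2|_10 = 100 ⇒ 99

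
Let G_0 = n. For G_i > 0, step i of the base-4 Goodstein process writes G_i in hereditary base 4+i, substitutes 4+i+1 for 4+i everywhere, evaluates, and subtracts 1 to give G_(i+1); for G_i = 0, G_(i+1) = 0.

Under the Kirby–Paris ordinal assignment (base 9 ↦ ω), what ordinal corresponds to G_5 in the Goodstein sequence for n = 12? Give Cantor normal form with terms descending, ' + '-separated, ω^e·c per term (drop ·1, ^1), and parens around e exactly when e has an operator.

G_0=12  [base 4] 3·4  →[4↦5]→  3·5 = 15  −1 ⇒ G_1=14
G_1=14  [base 5] 2·5 + 4  →[5↦6]→  2·6 + 4 = 16  −1 ⇒ G_2=15
G_2=15  [base 6] 2·6 + 3  →[6↦7]→  2·7 + 3 = 17  −1 ⇒ G_3=16
G_3=16  [base 7] 2·7 + 2  →[7↦8]→  2·8 + 2 = 18  −1 ⇒ G_4=17
G_4=17  [base 8] 2·8 + 1  →[8↦9]→  2·9 + 1 = 19  −1 ⇒ G_5=18

ω·2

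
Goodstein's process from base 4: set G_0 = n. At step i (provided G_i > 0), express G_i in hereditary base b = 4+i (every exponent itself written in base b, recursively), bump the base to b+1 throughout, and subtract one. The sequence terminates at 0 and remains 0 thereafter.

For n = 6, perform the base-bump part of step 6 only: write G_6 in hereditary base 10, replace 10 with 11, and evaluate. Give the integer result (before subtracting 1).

base 4: 6 = 4 + 2; at 5: 5 + 2 = 7; next = 6
base 5: 6 = 5 + 1; at 6: 6 + 1 = 7; next = 6
base 6: 6 = 6; at 7: 7 = 7; next = 6
base 7: 6 = 6; at 8: 6 = 6; next = 5
base 8: 5 = 5; at 9: 5 = 5; next = 4
base 9: 4 = 4; at 10: 4 = 4; next = 3
base 10: 3 = 3; at 11: 3 = 3; next = 2

3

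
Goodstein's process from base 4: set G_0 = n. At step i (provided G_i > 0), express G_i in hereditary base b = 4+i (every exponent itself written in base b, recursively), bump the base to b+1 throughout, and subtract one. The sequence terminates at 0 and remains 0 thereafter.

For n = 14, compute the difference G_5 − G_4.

1

i=0: 14 = 3·4 + 2 (b=4); 4→5: 3·5 + 2 = 17; 17−1 = 16
i=1: 16 = 3·5 + 1 (b=5); 5→6: 3·6 + 1 = 19; 19−1 = 18
i=2: 18 = 3·6 (b=6); 6→7: 3·7 = 21; 21−1 = 20
i=3: 20 = 2·7 + 6 (b=7); 7→8: 2·8 + 6 = 22; 22−1 = 21
i=4: 21 = 2·8 + 5 (b=8); 8→9: 2·9 + 5 = 23; 23−1 = 22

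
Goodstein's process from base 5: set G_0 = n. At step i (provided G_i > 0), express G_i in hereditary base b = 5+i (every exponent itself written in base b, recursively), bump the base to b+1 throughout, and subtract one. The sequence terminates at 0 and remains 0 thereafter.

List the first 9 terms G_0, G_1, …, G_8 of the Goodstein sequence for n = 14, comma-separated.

(0) 14|_5 = 2·5 + 4 ↦ 2·6 + 4|_6 = 16 ⇒ 15
(1) 15|_6 = 2·6 + 3 ↦ 2·7 + 3|_7 = 17 ⇒ 16
(2) 16|_7 = 2·7 + 2 ↦ 2·8 + 2|_8 = 18 ⇒ 17
(3) 17|_8 = 2·8 + 1 ↦ 2·9 + 1|_9 = 19 ⇒ 18
(4) 18|_9 = 2·9 ↦ 2·10|_10 = 20 ⇒ 19
(5) 19|_10 = 10 + 9 ↦ 11 + 9|_11 = 20 ⇒ 19
(6) 19|_11 = 11 + 8 ↦ 12 + 8|_12 = 20 ⇒ 19
(7) 19|_12 = 12 + 7 ↦ 13 + 7|_13 = 20 ⇒ 19

14, 15, 16, 17, 18, 19, 19, 19, 19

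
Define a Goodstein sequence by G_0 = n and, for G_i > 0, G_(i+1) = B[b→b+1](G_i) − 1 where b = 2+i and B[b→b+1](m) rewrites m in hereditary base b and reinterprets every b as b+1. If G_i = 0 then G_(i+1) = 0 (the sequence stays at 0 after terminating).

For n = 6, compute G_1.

29

step 0: 6 = 2^2 + 2; sub 3 for 2: 3^3 + 3; = 30; G_1 = 30−1 = 29
step 1: 29 = 3^3 + 2; sub 4 for 3: 4^4 + 2; = 258; G_2 = 258−1 = 257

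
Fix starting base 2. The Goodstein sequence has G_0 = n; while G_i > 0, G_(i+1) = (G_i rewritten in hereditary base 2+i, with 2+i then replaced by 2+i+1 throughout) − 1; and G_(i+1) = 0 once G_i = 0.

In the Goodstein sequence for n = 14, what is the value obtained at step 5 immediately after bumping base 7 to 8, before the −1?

[0] 14 ≡ 2^(2 + 1) + 2^2 + 2 (base 2). Lift 3: 111. −1: 110.
[1] 110 ≡ 3^(3 + 1) + 3^3 + 2 (base 3). Lift 4: 1282. −1: 1281.
[2] 1281 ≡ 4^(4 + 1) + 4^4 + 1 (base 4). Lift 5: 18751. −1: 18750.
[3] 18750 ≡ 5^(5 + 1) + 5^5 (base 5). Lift 6: 326592. −1: 326591.
[4] 326591 ≡ 6^(6 + 1) + 5·6^5 + 5·6^4 + 5·6^3 + 5·6^2 + 5·6 + 5 (base 6). Lift 7: 5862841. −1: 5862840.
[5] 5862840 ≡ 7^(7 + 1) + 5·7^5 + 5·7^4 + 5·7^3 + 5·7^2 + 5·7 + 4 (base 7). Lift 8: 134404972. −1: 134404971.

134404972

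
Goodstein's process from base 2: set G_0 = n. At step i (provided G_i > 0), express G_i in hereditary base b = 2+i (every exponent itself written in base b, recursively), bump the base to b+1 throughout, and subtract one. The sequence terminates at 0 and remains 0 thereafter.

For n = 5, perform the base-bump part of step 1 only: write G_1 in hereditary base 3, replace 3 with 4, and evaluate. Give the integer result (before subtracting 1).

256

i=0: 5 = 2^2 + 1 (b=2); 2→3: 3^3 + 1 = 28; 28−1 = 27
i=1: 27 = 3^3 (b=3); 3→4: 4^4 = 256; 256−1 = 255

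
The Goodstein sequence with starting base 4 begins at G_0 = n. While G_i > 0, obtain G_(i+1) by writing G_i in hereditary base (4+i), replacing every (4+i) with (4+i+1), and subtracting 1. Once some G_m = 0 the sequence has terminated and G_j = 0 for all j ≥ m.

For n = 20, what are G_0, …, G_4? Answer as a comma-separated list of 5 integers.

20, 29, 39, 51, 65

20 —HB4→ 4^2 + 4 —bump→ 5^2 + 5 = 30 —(−1)→ 29
29 —HB5→ 5^2 + 4 —bump→ 6^2 + 4 = 40 —(−1)→ 39
39 —HB6→ 6^2 + 3 —bump→ 7^2 + 3 = 52 —(−1)→ 51
51 —HB7→ 7^2 + 2 —bump→ 8^2 + 2 = 66 —(−1)→ 65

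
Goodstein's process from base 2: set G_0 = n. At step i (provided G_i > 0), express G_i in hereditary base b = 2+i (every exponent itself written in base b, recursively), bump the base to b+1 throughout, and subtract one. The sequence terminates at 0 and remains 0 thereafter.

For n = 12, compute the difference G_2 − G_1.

958

step 0: 12 = 2^(2 + 1) + 2^2; sub 3 for 2: 3^(3 + 1) + 3^3; = 108; G_1 = 108−1 = 107
step 1: 107 = 3^(3 + 1) + 2·3^2 + 2·3 + 2; sub 4 for 3: 4^(4 + 1) + 2·4^2 + 2·4 + 2; = 1066; G_2 = 1066−1 = 1065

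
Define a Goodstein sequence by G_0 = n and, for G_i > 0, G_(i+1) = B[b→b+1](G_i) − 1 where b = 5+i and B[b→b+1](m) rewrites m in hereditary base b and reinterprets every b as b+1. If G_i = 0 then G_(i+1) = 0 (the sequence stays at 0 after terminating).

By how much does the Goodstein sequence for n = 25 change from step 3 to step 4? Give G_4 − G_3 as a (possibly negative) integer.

4

[0] 25 ≡ 5^2 (base 5). Lift 6: 36. −1: 35.
[1] 35 ≡ 5·6 + 5 (base 6). Lift 7: 40. −1: 39.
[2] 39 ≡ 5·7 + 4 (base 7). Lift 8: 44. −1: 43.
[3] 43 ≡ 5·8 + 3 (base 8). Lift 9: 48. −1: 47.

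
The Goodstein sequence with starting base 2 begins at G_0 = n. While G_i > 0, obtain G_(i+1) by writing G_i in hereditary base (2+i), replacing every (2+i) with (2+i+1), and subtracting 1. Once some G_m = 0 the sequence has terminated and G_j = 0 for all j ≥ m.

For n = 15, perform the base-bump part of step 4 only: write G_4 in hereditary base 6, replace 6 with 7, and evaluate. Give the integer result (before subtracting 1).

G_0=15  [base 2] 2^(2 + 1) + 2^2 + 2 + 1  →[2↦3]→  3^(3 + 1) + 3^3 + 3 + 1 = 112  −1 ⇒ G_1=111
G_1=111  [base 3] 3^(3 + 1) + 3^3 + 3  →[3↦4]→  4^(4 + 1) + 4^4 + 4 = 1284  −1 ⇒ G_2=1283
G_2=1283  [base 4] 4^(4 + 1) + 4^4 + 3  →[4↦5]→  5^(5 + 1) + 5^5 + 3 = 18753  −1 ⇒ G_3=18752
G_3=18752  [base 5] 5^(5 + 1) + 5^5 + 2  →[5↦6]→  6^(6 + 1) + 6^6 + 2 = 326594  −1 ⇒ G_4=326593

6588345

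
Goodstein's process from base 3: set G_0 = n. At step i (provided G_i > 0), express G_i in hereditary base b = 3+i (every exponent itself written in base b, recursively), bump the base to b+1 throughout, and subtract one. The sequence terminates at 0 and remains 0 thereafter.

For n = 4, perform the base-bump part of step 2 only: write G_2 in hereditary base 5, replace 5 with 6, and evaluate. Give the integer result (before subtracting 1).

4

i=0: 4 = 3 + 1 (b=3); 3→4: 4 + 1 = 5; 5−1 = 4
i=1: 4 = 4 (b=4); 4→5: 5 = 5; 5−1 = 4
i=2: 4 = 4 (b=5); 5→6: 4 = 4; 4−1 = 3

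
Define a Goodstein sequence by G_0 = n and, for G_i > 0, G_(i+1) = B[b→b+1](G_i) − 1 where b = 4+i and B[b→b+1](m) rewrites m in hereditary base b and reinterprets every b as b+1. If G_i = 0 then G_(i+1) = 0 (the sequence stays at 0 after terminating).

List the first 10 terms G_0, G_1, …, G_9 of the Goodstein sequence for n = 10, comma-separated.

(0) 10|_4 = 2·4 + 2 ↦ 2·5 + 2|_5 = 12 ⇒ 11
(1) 11|_5 = 2·5 + 1 ↦ 2·6 + 1|_6 = 13 ⇒ 12
(2) 12|_6 = 2·6 ↦ 2·7|_7 = 14 ⇒ 13
(3) 13|_7 = 7 + 6 ↦ 8 + 6|_8 = 14 ⇒ 13
(4) 13|_8 = 8 + 5 ↦ 9 + 5|_9 = 14 ⇒ 13
(5) 13|_9 = 9 + 4 ↦ 10 + 4|_10 = 14 ⇒ 13
(6) 13|_10 = 10 + 3 ↦ 11 + 3|_11 = 14 ⇒ 13
(7) 13|_11 = 11 + 2 ↦ 12 + 2|_12 = 14 ⇒ 13
(8) 13|_12 = 12 + 1 ↦ 13 + 1|_13 = 14 ⇒ 13

10, 11, 12, 13, 13, 13, 13, 13, 13, 13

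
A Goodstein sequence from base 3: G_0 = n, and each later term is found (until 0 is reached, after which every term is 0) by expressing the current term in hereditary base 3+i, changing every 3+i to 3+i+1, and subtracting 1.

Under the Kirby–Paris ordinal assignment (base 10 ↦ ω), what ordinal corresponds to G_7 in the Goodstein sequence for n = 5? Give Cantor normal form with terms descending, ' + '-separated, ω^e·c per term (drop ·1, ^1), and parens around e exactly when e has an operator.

1

G_0 = 5. HB_3(5) = 3 + 2. Bump = 6. G_1 = 5.
G_1 = 5. HB_4(5) = 4 + 1. Bump = 6. G_2 = 5.
G_2 = 5. HB_5(5) = 5. Bump = 6. G_3 = 5.
G_3 = 5. HB_6(5) = 5. Bump = 5. G_4 = 4.
G_4 = 4. HB_7(4) = 4. Bump = 4. G_5 = 3.
G_5 = 3. HB_8(3) = 3. Bump = 3. G_6 = 2.
G_6 = 2. HB_9(2) = 2. Bump = 2. G_7 = 1.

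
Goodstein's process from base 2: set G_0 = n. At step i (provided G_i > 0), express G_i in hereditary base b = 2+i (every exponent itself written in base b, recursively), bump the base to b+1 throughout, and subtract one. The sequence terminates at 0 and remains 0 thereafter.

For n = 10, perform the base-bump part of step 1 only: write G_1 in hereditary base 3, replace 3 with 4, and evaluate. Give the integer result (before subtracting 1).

G_0 = 10. HB_2(10) = 2^(2 + 1) + 2. Bump = 84. G_1 = 83.
G_1 = 83. HB_3(83) = 3^(3 + 1) + 2. Bump = 1026. G_2 = 1025.

1026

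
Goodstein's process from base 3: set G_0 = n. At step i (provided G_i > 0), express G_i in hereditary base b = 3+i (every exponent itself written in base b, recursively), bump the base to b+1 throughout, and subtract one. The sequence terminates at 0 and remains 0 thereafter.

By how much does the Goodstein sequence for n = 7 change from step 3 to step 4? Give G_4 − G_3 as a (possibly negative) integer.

[0] 7 ≡ 2·3 + 1 (base 3). Lift 4: 9. −1: 8.
[1] 8 ≡ 2·4 (base 4). Lift 5: 10. −1: 9.
[2] 9 ≡ 5 + 4 (base 5). Lift 6: 10. −1: 9.
[3] 9 ≡ 6 + 3 (base 6). Lift 7: 10. −1: 9.

0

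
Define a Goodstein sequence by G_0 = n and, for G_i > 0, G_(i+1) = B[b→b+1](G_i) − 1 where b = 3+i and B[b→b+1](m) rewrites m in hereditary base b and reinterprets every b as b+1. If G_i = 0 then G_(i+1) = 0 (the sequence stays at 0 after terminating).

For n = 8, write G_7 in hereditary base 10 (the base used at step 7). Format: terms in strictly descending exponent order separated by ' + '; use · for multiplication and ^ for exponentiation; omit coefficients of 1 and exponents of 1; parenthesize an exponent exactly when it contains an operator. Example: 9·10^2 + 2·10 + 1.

8 —HB3→ 2·3 + 2 —bump→ 2·4 + 2 = 10 —(−1)→ 9
9 —HB4→ 2·4 + 1 —bump→ 2·5 + 1 = 11 —(−1)→ 10
10 —HB5→ 2·5 —bump→ 2·6 = 12 —(−1)→ 11
11 —HB6→ 6 + 5 —bump→ 7 + 5 = 12 —(−1)→ 11
11 —HB7→ 7 + 4 —bump→ 8 + 4 = 12 —(−1)→ 11
11 —HB8→ 8 + 3 —bump→ 9 + 3 = 12 —(−1)→ 11
11 —HB9→ 9 + 2 —bump→ 10 + 2 = 12 —(−1)→ 11
11 —HB10→ 10 + 1 —bump→ 11 + 1 = 12 —(−1)→ 11

10 + 1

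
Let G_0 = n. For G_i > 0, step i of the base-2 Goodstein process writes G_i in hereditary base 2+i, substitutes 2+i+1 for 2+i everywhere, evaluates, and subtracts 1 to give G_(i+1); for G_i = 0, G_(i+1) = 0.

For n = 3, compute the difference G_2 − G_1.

0

G_0 = 3. HB_2(3) = 2 + 1. Bump = 4. G_1 = 3.
G_1 = 3. HB_3(3) = 3. Bump = 4. G_2 = 3.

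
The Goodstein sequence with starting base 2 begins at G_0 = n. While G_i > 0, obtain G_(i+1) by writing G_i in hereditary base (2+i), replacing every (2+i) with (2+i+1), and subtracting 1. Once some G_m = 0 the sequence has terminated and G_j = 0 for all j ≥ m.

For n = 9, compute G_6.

(0) 9|_2 = 2^(2 + 1) + 1 ↦ 3^(3 + 1) + 1|_3 = 82 ⇒ 81
(1) 81|_3 = 3^(3 + 1) ↦ 4^(4 + 1)|_4 = 1024 ⇒ 1023
(2) 1023|_4 = 3·4^4 + 3·4^3 + 3·4^2 + 3·4 + 3 ↦ 3·5^5 + 3·5^3 + 3·5^2 + 3·5 + 3|_5 = 9843 ⇒ 9842
(3) 9842|_5 = 3·5^5 + 3·5^3 + 3·5^2 + 3·5 + 2 ↦ 3·6^6 + 3·6^3 + 3·6^2 + 3·6 + 2|_6 = 140744 ⇒ 140743
(4) 140743|_6 = 3·6^6 + 3·6^3 + 3·6^2 + 3·6 + 1 ↦ 3·7^7 + 3·7^3 + 3·7^2 + 3·7 + 1|_7 = 2471827 ⇒ 2471826
(5) 2471826|_7 = 3·7^7 + 3·7^3 + 3·7^2 + 3·7 ↦ 3·8^8 + 3·8^3 + 3·8^2 + 3·8|_8 = 50333400 ⇒ 50333399
(6) 50333399|_8 = 3·8^8 + 3·8^3 + 3·8^2 + 2·8 + 7 ↦ 3·9^9 + 3·9^3 + 3·9^2 + 2·9 + 7|_9 = 1162263922 ⇒ 1162263921

50333399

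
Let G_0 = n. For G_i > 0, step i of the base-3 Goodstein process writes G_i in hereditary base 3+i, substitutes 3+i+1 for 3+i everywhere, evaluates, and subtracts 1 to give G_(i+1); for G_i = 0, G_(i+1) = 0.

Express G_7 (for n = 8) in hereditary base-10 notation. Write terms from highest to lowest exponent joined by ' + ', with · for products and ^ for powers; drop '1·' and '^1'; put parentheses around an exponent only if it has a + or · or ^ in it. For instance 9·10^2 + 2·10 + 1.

i=0: 8 = 2·3 + 2 (b=3); 3→4: 2·4 + 2 = 10; 10−1 = 9
i=1: 9 = 2·4 + 1 (b=4); 4→5: 2·5 + 1 = 11; 11−1 = 10
i=2: 10 = 2·5 (b=5); 5→6: 2·6 = 12; 12−1 = 11
i=3: 11 = 6 + 5 (b=6); 6→7: 7 + 5 = 12; 12−1 = 11
i=4: 11 = 7 + 4 (b=7); 7→8: 8 + 4 = 12; 12−1 = 11
i=5: 11 = 8 + 3 (b=8); 8→9: 9 + 3 = 12; 12−1 = 11
i=6: 11 = 9 + 2 (b=9); 9→10: 10 + 2 = 12; 12−1 = 11

10 + 1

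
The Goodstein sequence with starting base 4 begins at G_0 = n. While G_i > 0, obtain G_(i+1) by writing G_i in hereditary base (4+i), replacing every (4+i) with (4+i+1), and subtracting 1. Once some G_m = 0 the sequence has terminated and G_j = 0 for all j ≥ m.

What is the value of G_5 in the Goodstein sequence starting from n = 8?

G_0=8  [base 4] 2·4  →[4↦5]→  2·5 = 10  −1 ⇒ G_1=9
G_1=9  [base 5] 5 + 4  →[5↦6]→  6 + 4 = 10  −1 ⇒ G_2=9
G_2=9  [base 6] 6 + 3  →[6↦7]→  7 + 3 = 10  −1 ⇒ G_3=9
G_3=9  [base 7] 7 + 2  →[7↦8]→  8 + 2 = 10  −1 ⇒ G_4=9
G_4=9  [base 8] 8 + 1  →[8↦9]→  9 + 1 = 10  −1 ⇒ G_5=9
G_5=9  [base 9] 9  →[9↦10]→  10 = 10  −1 ⇒ G_6=9

9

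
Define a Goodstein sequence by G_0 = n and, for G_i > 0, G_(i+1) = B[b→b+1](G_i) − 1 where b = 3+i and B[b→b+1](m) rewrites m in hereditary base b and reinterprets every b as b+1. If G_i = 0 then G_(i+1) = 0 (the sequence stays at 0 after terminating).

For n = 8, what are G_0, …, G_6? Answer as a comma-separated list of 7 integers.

base 3: 8 = 2·3 + 2; at 4: 2·4 + 2 = 10; next = 9
base 4: 9 = 2·4 + 1; at 5: 2·5 + 1 = 11; next = 10
base 5: 10 = 2·5; at 6: 2·6 = 12; next = 11
base 6: 11 = 6 + 5; at 7: 7 + 5 = 12; next = 11
base 7: 11 = 7 + 4; at 8: 8 + 4 = 12; next = 11
base 8: 11 = 8 + 3; at 9: 9 + 3 = 12; next = 11

8, 9, 10, 11, 11, 11, 11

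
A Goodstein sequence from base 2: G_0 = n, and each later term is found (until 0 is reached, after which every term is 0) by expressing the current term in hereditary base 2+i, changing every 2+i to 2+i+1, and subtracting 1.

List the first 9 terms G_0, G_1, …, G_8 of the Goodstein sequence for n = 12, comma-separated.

12, 107, 1065, 15685, 280019, 5764910, 134217867, 3486784574, 100000000211

G_0 = 12. HB_2(12) = 2^(2 + 1) + 2^2. Bump = 108. G_1 = 107.
G_1 = 107. HB_3(107) = 3^(3 + 1) + 2·3^2 + 2·3 + 2. Bump = 1066. G_2 = 1065.
G_2 = 1065. HB_4(1065) = 4^(4 + 1) + 2·4^2 + 2·4 + 1. Bump = 15686. G_3 = 15685.
G_3 = 15685. HB_5(15685) = 5^(5 + 1) + 2·5^2 + 2·5. Bump = 280020. G_4 = 280019.
G_4 = 280019. HB_6(280019) = 6^(6 + 1) + 2·6^2 + 6 + 5. Bump = 5764911. G_5 = 5764910.
G_5 = 5764910. HB_7(5764910) = 7^(7 + 1) + 2·7^2 + 7 + 4. Bump = 134217868. G_6 = 134217867.
G_6 = 134217867. HB_8(134217867) = 8^(8 + 1) + 2·8^2 + 8 + 3. Bump = 3486784575. G_7 = 3486784574.
G_7 = 3486784574. HB_9(3486784574) = 9^(9 + 1) + 2·9^2 + 9 + 2. Bump = 100000000212. G_8 = 100000000211.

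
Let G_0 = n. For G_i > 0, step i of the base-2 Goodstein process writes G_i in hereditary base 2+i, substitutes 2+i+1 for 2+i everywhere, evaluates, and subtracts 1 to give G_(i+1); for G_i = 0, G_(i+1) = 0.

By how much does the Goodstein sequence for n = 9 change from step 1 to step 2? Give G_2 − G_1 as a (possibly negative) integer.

942

step 0: 9 = 2^(2 + 1) + 1; sub 3 for 2: 3^(3 + 1) + 1; = 82; G_1 = 82−1 = 81
step 1: 81 = 3^(3 + 1); sub 4 for 3: 4^(4 + 1); = 1024; G_2 = 1024−1 = 1023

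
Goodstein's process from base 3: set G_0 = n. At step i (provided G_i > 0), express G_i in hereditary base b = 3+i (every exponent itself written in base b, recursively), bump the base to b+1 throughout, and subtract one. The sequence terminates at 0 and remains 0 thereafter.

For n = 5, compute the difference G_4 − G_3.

-1

G_0 = 5. HB_3(5) = 3 + 2. Bump = 6. G_1 = 5.
G_1 = 5. HB_4(5) = 4 + 1. Bump = 6. G_2 = 5.
G_2 = 5. HB_5(5) = 5. Bump = 6. G_3 = 5.
G_3 = 5. HB_6(5) = 5. Bump = 5. G_4 = 4.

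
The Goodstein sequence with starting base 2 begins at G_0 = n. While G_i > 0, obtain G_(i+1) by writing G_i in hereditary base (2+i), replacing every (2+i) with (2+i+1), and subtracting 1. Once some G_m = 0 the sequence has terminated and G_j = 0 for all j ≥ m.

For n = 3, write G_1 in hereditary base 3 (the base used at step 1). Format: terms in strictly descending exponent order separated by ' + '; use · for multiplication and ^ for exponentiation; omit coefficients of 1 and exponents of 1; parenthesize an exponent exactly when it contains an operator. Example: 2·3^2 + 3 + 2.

base 2: 3 = 2 + 1; at 3: 3 + 1 = 4; next = 3
base 3: 3 = 3; at 4: 4 = 4; next = 3

3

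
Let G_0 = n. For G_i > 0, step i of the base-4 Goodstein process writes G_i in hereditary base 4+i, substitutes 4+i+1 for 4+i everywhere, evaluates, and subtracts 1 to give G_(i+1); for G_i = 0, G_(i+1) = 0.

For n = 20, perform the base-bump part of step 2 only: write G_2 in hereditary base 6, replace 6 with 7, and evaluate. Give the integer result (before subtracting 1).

52

i=0: 20 = 4^2 + 4 (b=4); 4→5: 5^2 + 5 = 30; 30−1 = 29
i=1: 29 = 5^2 + 4 (b=5); 5→6: 6^2 + 4 = 40; 40−1 = 39
i=2: 39 = 6^2 + 3 (b=6); 6→7: 7^2 + 3 = 52; 52−1 = 51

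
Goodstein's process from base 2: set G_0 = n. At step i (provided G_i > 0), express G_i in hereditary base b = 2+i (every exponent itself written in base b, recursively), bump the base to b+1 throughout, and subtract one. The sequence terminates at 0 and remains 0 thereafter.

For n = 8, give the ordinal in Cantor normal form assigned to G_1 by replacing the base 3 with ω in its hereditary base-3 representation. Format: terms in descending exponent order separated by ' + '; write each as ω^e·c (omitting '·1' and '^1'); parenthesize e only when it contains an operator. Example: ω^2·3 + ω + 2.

ω^ω·2 + ω^2·2 + ω·2 + 2

base 2: 8 = 2^(2 + 1); at 3: 3^(3 + 1) = 81; next = 80
base 3: 80 = 2·3^3 + 2·3^2 + 2·3 + 2; at 4: 2·4^4 + 2·4^2 + 2·4 + 2 = 554; next = 553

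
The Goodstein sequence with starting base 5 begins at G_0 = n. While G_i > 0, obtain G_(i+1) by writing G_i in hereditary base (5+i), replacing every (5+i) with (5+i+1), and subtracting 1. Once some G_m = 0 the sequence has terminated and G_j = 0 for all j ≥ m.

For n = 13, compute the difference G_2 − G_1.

13 —HB5→ 2·5 + 3 —bump→ 2·6 + 3 = 15 —(−1)→ 14
14 —HB6→ 2·6 + 2 —bump→ 2·7 + 2 = 16 —(−1)→ 15

1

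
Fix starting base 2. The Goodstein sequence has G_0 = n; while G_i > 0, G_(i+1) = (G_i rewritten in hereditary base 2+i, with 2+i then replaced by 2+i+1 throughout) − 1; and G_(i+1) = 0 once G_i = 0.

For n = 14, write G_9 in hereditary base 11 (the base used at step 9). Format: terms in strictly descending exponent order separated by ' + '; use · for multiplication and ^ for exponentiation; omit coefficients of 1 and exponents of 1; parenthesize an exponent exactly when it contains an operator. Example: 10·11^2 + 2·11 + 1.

(0) 14|_2 = 2^(2 + 1) + 2^2 + 2 ↦ 3^(3 + 1) + 3^3 + 3|_3 = 111 ⇒ 110
(1) 110|_3 = 3^(3 + 1) + 3^3 + 2 ↦ 4^(4 + 1) + 4^4 + 2|_4 = 1282 ⇒ 1281
(2) 1281|_4 = 4^(4 + 1) + 4^4 + 1 ↦ 5^(5 + 1) + 5^5 + 1|_5 = 18751 ⇒ 18750
(3) 18750|_5 = 5^(5 + 1) + 5^5 ↦ 6^(6 + 1) + 6^6|_6 = 326592 ⇒ 326591
(4) 326591|_6 = 6^(6 + 1) + 5·6^5 + 5·6^4 + 5·6^3 + 5·6^2 + 5·6 + 5 ↦ 7^(7 + 1) + 5·7^5 + 5·7^4 + 5·7^3 + 5·7^2 + 5·7 + 5|_7 = 5862841 ⇒ 5862840
(5) 5862840|_7 = 7^(7 + 1) + 5·7^5 + 5·7^4 + 5·7^3 + 5·7^2 + 5·7 + 4 ↦ 8^(8 + 1) + 5·8^5 + 5·8^4 + 5·8^3 + 5·8^2 + 5·8 + 4|_8 = 134404972 ⇒ 134404971
(6) 134404971|_8 = 8^(8 + 1) + 5·8^5 + 5·8^4 + 5·8^3 + 5·8^2 + 5·8 + 3 ↦ 9^(9 + 1) + 5·9^5 + 5·9^4 + 5·9^3 + 5·9^2 + 5·9 + 3|_9 = 3487116549 ⇒ 3487116548
(7) 3487116548|_9 = 9^(9 + 1) + 5·9^5 + 5·9^4 + 5·9^3 + 5·9^2 + 5·9 + 2 ↦ 10^(10 + 1) + 5·10^5 + 5·10^4 + 5·10^3 + 5·10^2 + 5·10 + 2|_10 = 100000555552 ⇒ 100000555551
(8) 100000555551|_10 = 10^(10 + 1) + 5·10^5 + 5·10^4 + 5·10^3 + 5·10^2 + 5·10 + 1 ↦ 11^(11 + 1) + 5·11^5 + 5·11^4 + 5·11^3 + 5·11^2 + 5·11 + 1|_11 = 3138429262497 ⇒ 3138429262496

11^(11 + 1) + 5·11^5 + 5·11^4 + 5·11^3 + 5·11^2 + 5·11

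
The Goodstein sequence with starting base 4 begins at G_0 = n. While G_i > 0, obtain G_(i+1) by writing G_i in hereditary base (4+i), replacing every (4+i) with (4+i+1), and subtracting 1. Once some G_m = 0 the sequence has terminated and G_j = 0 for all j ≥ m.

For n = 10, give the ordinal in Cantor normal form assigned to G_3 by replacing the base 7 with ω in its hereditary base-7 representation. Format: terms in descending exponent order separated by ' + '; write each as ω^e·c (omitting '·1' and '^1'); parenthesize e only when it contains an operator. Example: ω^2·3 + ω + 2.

10 —HB4→ 2·4 + 2 —bump→ 2·5 + 2 = 12 —(−1)→ 11
11 —HB5→ 2·5 + 1 —bump→ 2·6 + 1 = 13 —(−1)→ 12
12 —HB6→ 2·6 —bump→ 2·7 = 14 —(−1)→ 13
13 —HB7→ 7 + 6 —bump→ 8 + 6 = 14 —(−1)→ 13

ω + 6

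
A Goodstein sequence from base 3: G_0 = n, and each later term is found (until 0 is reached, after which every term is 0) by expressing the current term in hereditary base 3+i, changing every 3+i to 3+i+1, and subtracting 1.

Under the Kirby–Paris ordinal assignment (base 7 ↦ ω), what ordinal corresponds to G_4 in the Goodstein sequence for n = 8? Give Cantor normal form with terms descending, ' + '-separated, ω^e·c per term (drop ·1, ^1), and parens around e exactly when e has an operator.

ω + 4

G_0=8  [base 3] 2·3 + 2  →[3↦4]→  2·4 + 2 = 10  −1 ⇒ G_1=9
G_1=9  [base 4] 2·4 + 1  →[4↦5]→  2·5 + 1 = 11  −1 ⇒ G_2=10
G_2=10  [base 5] 2·5  →[5↦6]→  2·6 = 12  −1 ⇒ G_3=11
G_3=11  [base 6] 6 + 5  →[6↦7]→  7 + 5 = 12  −1 ⇒ G_4=11
G_4=11  [base 7] 7 + 4  →[7↦8]→  8 + 4 = 12  −1 ⇒ G_5=11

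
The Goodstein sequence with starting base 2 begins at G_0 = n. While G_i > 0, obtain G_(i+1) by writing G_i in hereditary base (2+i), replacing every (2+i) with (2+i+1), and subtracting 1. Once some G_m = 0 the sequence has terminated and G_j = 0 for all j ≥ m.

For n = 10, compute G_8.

10 —HB2→ 2^(2 + 1) + 2 —bump→ 3^(3 + 1) + 3 = 84 —(−1)→ 83
83 —HB3→ 3^(3 + 1) + 2 —bump→ 4^(4 + 1) + 2 = 1026 —(−1)→ 1025
1025 —HB4→ 4^(4 + 1) + 1 —bump→ 5^(5 + 1) + 1 = 15626 —(−1)→ 15625
15625 —HB5→ 5^(5 + 1) —bump→ 6^(6 + 1) = 279936 —(−1)→ 279935
279935 —HB6→ 5·6^6 + 5·6^5 + 5·6^4 + 5·6^3 + 5·6^2 + 5·6 + 5 —bump→ 5·7^7 + 5·7^5 + 5·7^4 + 5·7^3 + 5·7^2 + 5·7 + 5 = 4215755 —(−1)→ 4215754
4215754 —HB7→ 5·7^7 + 5·7^5 + 5·7^4 + 5·7^3 + 5·7^2 + 5·7 + 4 —bump→ 5·8^8 + 5·8^5 + 5·8^4 + 5·8^3 + 5·8^2 + 5·8 + 4 = 84073324 —(−1)→ 84073323
84073323 —HB8→ 5·8^8 + 5·8^5 + 5·8^4 + 5·8^3 + 5·8^2 + 5·8 + 3 —bump→ 5·9^9 + 5·9^5 + 5·9^4 + 5·9^3 + 5·9^2 + 5·9 + 3 = 1937434593 —(−1)→ 1937434592
1937434592 —HB9→ 5·9^9 + 5·9^5 + 5·9^4 + 5·9^3 + 5·9^2 + 5·9 + 2 —bump→ 5·10^10 + 5·10^5 + 5·10^4 + 5·10^3 + 5·10^2 + 5·10 + 2 = 50000555552 —(−1)→ 50000555551

50000555551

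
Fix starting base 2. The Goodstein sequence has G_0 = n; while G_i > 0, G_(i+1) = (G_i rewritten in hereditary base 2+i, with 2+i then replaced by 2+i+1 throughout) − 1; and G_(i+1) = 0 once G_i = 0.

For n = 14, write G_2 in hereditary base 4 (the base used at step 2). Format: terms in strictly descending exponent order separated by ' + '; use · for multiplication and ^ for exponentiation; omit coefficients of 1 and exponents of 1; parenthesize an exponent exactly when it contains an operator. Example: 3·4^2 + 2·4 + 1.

i=0: 14 = 2^(2 + 1) + 2^2 + 2 (b=2); 2→3: 3^(3 + 1) + 3^3 + 3 = 111; 111−1 = 110
i=1: 110 = 3^(3 + 1) + 3^3 + 2 (b=3); 3→4: 4^(4 + 1) + 4^4 + 2 = 1282; 1282−1 = 1281
i=2: 1281 = 4^(4 + 1) + 4^4 + 1 (b=4); 4→5: 5^(5 + 1) + 5^5 + 1 = 18751; 18751−1 = 18750

4^(4 + 1) + 4^4 + 1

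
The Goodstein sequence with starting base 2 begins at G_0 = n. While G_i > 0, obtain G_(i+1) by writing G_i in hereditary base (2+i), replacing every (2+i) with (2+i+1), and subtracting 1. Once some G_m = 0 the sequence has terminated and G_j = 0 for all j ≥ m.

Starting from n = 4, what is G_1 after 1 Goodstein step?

26

4 —HB2→ 2^2 —bump→ 3^3 = 27 —(−1)→ 26
26 —HB3→ 2·3^2 + 2·3 + 2 —bump→ 2·4^2 + 2·4 + 2 = 42 —(−1)→ 41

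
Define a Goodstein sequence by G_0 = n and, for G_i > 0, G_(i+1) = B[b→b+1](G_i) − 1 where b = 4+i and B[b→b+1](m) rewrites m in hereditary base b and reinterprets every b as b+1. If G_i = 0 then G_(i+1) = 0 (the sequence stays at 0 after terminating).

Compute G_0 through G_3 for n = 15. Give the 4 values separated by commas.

(0) 15|_4 = 3·4 + 3 ↦ 3·5 + 3|_5 = 18 ⇒ 17
(1) 17|_5 = 3·5 + 2 ↦ 3·6 + 2|_6 = 20 ⇒ 19
(2) 19|_6 = 3·6 + 1 ↦ 3·7 + 1|_7 = 22 ⇒ 21

15, 17, 19, 21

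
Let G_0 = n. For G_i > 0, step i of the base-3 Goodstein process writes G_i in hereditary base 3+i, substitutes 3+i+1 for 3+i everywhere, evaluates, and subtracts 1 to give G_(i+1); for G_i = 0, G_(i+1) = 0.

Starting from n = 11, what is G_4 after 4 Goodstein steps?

[0] 11 ≡ 3^2 + 2 (base 3). Lift 4: 18. −1: 17.
[1] 17 ≡ 4^2 + 1 (base 4). Lift 5: 26. −1: 25.
[2] 25 ≡ 5^2 (base 5). Lift 6: 36. −1: 35.
[3] 35 ≡ 5·6 + 5 (base 6). Lift 7: 40. −1: 39.

39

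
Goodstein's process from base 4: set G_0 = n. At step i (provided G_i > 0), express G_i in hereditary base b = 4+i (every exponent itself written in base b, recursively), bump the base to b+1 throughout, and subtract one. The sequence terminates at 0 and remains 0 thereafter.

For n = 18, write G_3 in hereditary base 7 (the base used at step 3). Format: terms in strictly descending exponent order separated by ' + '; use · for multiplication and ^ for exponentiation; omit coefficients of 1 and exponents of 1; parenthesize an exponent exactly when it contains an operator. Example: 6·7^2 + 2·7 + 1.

(0) 18|_4 = 4^2 + 2 ↦ 5^2 + 2|_5 = 27 ⇒ 26
(1) 26|_5 = 5^2 + 1 ↦ 6^2 + 1|_6 = 37 ⇒ 36
(2) 36|_6 = 6^2 ↦ 7^2|_7 = 49 ⇒ 48
(3) 48|_7 = 6·7 + 6 ↦ 6·8 + 6|_8 = 54 ⇒ 53

6·7 + 6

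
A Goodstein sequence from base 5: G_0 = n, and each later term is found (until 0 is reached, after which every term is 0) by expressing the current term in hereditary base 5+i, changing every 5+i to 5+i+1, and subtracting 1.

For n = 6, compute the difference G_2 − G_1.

base 5: 6 = 5 + 1; at 6: 6 + 1 = 7; next = 6
base 6: 6 = 6; at 7: 7 = 7; next = 6

0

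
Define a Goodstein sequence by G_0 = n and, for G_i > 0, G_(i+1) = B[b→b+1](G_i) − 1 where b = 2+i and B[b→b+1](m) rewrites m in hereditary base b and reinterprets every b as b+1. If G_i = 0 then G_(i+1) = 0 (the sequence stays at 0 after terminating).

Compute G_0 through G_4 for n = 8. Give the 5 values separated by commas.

8, 80, 553, 6310, 93395

i=0: 8 = 2^(2 + 1) (b=2); 2→3: 3^(3 + 1) = 81; 81−1 = 80
i=1: 80 = 2·3^3 + 2·3^2 + 2·3 + 2 (b=3); 3→4: 2·4^4 + 2·4^2 + 2·4 + 2 = 554; 554−1 = 553
i=2: 553 = 2·4^4 + 2·4^2 + 2·4 + 1 (b=4); 4→5: 2·5^5 + 2·5^2 + 2·5 + 1 = 6311; 6311−1 = 6310
i=3: 6310 = 2·5^5 + 2·5^2 + 2·5 (b=5); 5→6: 2·6^6 + 2·6^2 + 2·6 = 93396; 93396−1 = 93395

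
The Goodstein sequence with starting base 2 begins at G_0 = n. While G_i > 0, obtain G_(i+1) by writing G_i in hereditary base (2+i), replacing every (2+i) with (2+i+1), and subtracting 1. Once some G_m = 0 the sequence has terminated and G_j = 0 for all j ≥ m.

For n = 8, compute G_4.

step 0: 8 = 2^(2 + 1); sub 3 for 2: 3^(3 + 1); = 81; G_1 = 81−1 = 80
step 1: 80 = 2·3^3 + 2·3^2 + 2·3 + 2; sub 4 for 3: 2·4^4 + 2·4^2 + 2·4 + 2; = 554; G_2 = 554−1 = 553
step 2: 553 = 2·4^4 + 2·4^2 + 2·4 + 1; sub 5 for 4: 2·5^5 + 2·5^2 + 2·5 + 1; = 6311; G_3 = 6311−1 = 6310
step 3: 6310 = 2·5^5 + 2·5^2 + 2·5; sub 6 for 5: 2·6^6 + 2·6^2 + 2·6; = 93396; G_4 = 93396−1 = 93395

93395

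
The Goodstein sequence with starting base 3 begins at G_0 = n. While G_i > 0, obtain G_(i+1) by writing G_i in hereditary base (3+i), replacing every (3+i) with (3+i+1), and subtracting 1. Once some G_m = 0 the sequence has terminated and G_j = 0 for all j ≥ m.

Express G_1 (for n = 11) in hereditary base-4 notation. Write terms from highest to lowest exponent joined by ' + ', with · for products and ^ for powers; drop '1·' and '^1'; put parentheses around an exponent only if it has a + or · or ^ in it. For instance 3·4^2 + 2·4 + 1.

4^2 + 1

11 —HB3→ 3^2 + 2 —bump→ 4^2 + 2 = 18 —(−1)→ 17
17 —HB4→ 4^2 + 1 —bump→ 5^2 + 1 = 26 —(−1)→ 25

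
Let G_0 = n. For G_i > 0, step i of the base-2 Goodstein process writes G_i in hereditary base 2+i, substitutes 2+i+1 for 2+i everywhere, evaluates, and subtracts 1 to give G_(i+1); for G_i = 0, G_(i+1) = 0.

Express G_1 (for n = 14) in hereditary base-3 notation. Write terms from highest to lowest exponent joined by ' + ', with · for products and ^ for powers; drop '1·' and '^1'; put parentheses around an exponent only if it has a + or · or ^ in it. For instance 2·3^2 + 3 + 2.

base 2: 14 = 2^(2 + 1) + 2^2 + 2; at 3: 3^(3 + 1) + 3^3 + 3 = 111; next = 110
base 3: 110 = 3^(3 + 1) + 3^3 + 2; at 4: 4^(4 + 1) + 4^4 + 2 = 1282; next = 1281

3^(3 + 1) + 3^3 + 2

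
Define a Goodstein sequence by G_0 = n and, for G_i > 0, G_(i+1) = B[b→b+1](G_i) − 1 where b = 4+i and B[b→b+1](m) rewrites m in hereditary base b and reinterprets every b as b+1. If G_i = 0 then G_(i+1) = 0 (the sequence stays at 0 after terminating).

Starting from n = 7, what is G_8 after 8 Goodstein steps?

3

[0] 7 ≡ 4 + 3 (base 4). Lift 5: 8. −1: 7.
[1] 7 ≡ 5 + 2 (base 5). Lift 6: 8. −1: 7.
[2] 7 ≡ 6 + 1 (base 6). Lift 7: 8. −1: 7.
[3] 7 ≡ 7 (base 7). Lift 8: 8. −1: 7.
[4] 7 ≡ 7 (base 8). Lift 9: 7. −1: 6.
[5] 6 ≡ 6 (base 9). Lift 10: 6. −1: 5.
[6] 5 ≡ 5 (base 10). Lift 11: 5. −1: 4.
[7] 4 ≡ 4 (base 11). Lift 12: 4. −1: 3.
[8] 3 ≡ 3 (base 12). Lift 13: 3. −1: 2.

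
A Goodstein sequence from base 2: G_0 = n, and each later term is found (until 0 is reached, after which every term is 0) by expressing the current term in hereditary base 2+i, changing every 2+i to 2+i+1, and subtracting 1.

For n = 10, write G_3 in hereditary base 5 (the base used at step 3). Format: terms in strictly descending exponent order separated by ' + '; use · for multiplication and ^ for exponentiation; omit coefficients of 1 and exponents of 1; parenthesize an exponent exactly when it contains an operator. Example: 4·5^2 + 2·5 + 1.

5^(5 + 1)

base 2: 10 = 2^(2 + 1) + 2; at 3: 3^(3 + 1) + 3 = 84; next = 83
base 3: 83 = 3^(3 + 1) + 2; at 4: 4^(4 + 1) + 2 = 1026; next = 1025
base 4: 1025 = 4^(4 + 1) + 1; at 5: 5^(5 + 1) + 1 = 15626; next = 15625
base 5: 15625 = 5^(5 + 1); at 6: 6^(6 + 1) = 279936; next = 279935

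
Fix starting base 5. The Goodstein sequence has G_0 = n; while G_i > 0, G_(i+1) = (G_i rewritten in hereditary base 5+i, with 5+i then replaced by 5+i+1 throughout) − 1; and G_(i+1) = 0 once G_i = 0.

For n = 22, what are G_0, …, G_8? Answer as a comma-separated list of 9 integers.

22, 25, 28, 31, 33, 35, 37, 39, 41

step 0: 22 = 4·5 + 2; sub 6 for 5: 4·6 + 2; = 26; G_1 = 26−1 = 25
step 1: 25 = 4·6 + 1; sub 7 for 6: 4·7 + 1; = 29; G_2 = 29−1 = 28
step 2: 28 = 4·7; sub 8 for 7: 4·8; = 32; G_3 = 32−1 = 31
step 3: 31 = 3·8 + 7; sub 9 for 8: 3·9 + 7; = 34; G_4 = 34−1 = 33
step 4: 33 = 3·9 + 6; sub 10 for 9: 3·10 + 6; = 36; G_5 = 36−1 = 35
step 5: 35 = 3·10 + 5; sub 11 for 10: 3·11 + 5; = 38; G_6 = 38−1 = 37
step 6: 37 = 3·11 + 4; sub 12 for 11: 3·12 + 4; = 40; G_7 = 40−1 = 39
step 7: 39 = 3·12 + 3; sub 13 for 12: 3·13 + 3; = 42; G_8 = 42−1 = 41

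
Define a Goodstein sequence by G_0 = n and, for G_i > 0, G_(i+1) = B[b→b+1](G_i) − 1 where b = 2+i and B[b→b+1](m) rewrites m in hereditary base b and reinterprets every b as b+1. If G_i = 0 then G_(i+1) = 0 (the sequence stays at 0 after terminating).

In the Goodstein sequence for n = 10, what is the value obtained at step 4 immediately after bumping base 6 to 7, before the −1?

[0] 10 ≡ 2^(2 + 1) + 2 (base 2). Lift 3: 84. −1: 83.
[1] 83 ≡ 3^(3 + 1) + 2 (base 3). Lift 4: 1026. −1: 1025.
[2] 1025 ≡ 4^(4 + 1) + 1 (base 4). Lift 5: 15626. −1: 15625.
[3] 15625 ≡ 5^(5 + 1) (base 5). Lift 6: 279936. −1: 279935.
[4] 279935 ≡ 5·6^6 + 5·6^5 + 5·6^4 + 5·6^3 + 5·6^2 + 5·6 + 5 (base 6). Lift 7: 4215755. −1: 4215754.

4215755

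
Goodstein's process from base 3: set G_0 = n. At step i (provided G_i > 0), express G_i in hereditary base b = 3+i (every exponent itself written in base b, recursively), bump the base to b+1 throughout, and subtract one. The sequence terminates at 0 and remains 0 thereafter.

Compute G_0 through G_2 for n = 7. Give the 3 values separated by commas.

7, 8, 9

[0] 7 ≡ 2·3 + 1 (base 3). Lift 4: 9. −1: 8.
[1] 8 ≡ 2·4 (base 4). Lift 5: 10. −1: 9.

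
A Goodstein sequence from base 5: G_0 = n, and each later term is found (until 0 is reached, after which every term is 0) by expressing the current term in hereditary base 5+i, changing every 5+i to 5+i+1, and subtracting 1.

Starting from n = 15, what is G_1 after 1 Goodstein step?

i=0: 15 = 3·5 (b=5); 5→6: 3·6 = 18; 18−1 = 17
i=1: 17 = 2·6 + 5 (b=6); 6→7: 2·7 + 5 = 19; 19−1 = 18

17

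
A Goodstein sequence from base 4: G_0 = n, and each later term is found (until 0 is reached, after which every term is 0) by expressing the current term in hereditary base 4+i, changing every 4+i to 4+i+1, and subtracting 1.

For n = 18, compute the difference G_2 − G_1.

10

[0] 18 ≡ 4^2 + 2 (base 4). Lift 5: 27. −1: 26.
[1] 26 ≡ 5^2 + 1 (base 5). Lift 6: 37. −1: 36.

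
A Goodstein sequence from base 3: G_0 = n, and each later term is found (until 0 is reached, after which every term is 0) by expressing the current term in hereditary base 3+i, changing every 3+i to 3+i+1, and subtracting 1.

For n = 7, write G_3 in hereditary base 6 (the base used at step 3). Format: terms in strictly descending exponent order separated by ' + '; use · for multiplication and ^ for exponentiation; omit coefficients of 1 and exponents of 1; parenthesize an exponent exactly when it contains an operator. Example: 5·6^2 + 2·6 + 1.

6 + 3

G_0=7  [base 3] 2·3 + 1  →[3↦4]→  2·4 + 1 = 9  −1 ⇒ G_1=8
G_1=8  [base 4] 2·4  →[4↦5]→  2·5 = 10  −1 ⇒ G_2=9
G_2=9  [base 5] 5 + 4  →[5↦6]→  6 + 4 = 10  −1 ⇒ G_3=9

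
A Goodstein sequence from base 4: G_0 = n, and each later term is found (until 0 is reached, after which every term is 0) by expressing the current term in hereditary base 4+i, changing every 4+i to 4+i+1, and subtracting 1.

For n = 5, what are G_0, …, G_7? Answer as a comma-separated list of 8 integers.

i=0: 5 = 4 + 1 (b=4); 4→5: 5 + 1 = 6; 6−1 = 5
i=1: 5 = 5 (b=5); 5→6: 6 = 6; 6−1 = 5
i=2: 5 = 5 (b=6); 6→7: 5 = 5; 5−1 = 4
i=3: 4 = 4 (b=7); 7→8: 4 = 4; 4−1 = 3
i=4: 3 = 3 (b=8); 8→9: 3 = 3; 3−1 = 2
i=5: 2 = 2 (b=9); 9→10: 2 = 2; 2−1 = 1
i=6: 1 = 1 (b=10); 10→11: 1 = 1; 1−1 = 0

5, 5, 5, 4, 3, 2, 1, 0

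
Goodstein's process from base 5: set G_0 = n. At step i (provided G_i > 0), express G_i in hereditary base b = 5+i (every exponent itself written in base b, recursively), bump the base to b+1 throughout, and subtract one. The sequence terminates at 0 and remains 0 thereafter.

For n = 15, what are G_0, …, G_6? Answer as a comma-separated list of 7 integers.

i=0: 15 = 3·5 (b=5); 5→6: 3·6 = 18; 18−1 = 17
i=1: 17 = 2·6 + 5 (b=6); 6→7: 2·7 + 5 = 19; 19−1 = 18
i=2: 18 = 2·7 + 4 (b=7); 7→8: 2·8 + 4 = 20; 20−1 = 19
i=3: 19 = 2·8 + 3 (b=8); 8→9: 2·9 + 3 = 21; 21−1 = 20
i=4: 20 = 2·9 + 2 (b=9); 9→10: 2·10 + 2 = 22; 22−1 = 21
i=5: 21 = 2·10 + 1 (b=10); 10→11: 2·11 + 1 = 23; 23−1 = 22

15, 17, 18, 19, 20, 21, 22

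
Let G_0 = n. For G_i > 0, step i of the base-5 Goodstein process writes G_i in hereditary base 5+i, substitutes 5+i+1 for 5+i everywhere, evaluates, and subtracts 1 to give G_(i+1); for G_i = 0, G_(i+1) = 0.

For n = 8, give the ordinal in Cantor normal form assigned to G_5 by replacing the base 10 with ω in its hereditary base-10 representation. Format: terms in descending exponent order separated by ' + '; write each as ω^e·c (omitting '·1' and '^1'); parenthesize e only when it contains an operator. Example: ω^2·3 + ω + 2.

7

i=0: 8 = 5 + 3 (b=5); 5→6: 6 + 3 = 9; 9−1 = 8
i=1: 8 = 6 + 2 (b=6); 6→7: 7 + 2 = 9; 9−1 = 8
i=2: 8 = 7 + 1 (b=7); 7→8: 8 + 1 = 9; 9−1 = 8
i=3: 8 = 8 (b=8); 8→9: 9 = 9; 9−1 = 8
i=4: 8 = 8 (b=9); 9→10: 8 = 8; 8−1 = 7
i=5: 7 = 7 (b=10); 10→11: 7 = 7; 7−1 = 6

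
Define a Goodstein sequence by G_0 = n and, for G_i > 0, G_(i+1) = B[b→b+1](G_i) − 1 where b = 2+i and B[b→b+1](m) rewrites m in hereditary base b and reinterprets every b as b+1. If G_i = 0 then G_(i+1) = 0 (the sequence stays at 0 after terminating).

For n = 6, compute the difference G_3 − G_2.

base 2: 6 = 2^2 + 2; at 3: 3^3 + 3 = 30; next = 29
base 3: 29 = 3^3 + 2; at 4: 4^4 + 2 = 258; next = 257
base 4: 257 = 4^4 + 1; at 5: 5^5 + 1 = 3126; next = 3125

2868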